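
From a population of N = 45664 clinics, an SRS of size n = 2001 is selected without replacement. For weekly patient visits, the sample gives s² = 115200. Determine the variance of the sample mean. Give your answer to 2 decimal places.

55.05

Under SRS without replacement, Var(ȳ) = (1 − f)·s²/n with f = n/N = 2001/45664 = 0.04382008.
Var(ȳ) = (1 − 0.04382008)·115200/2001 = 0.95617992·57.571214 = 55.048439.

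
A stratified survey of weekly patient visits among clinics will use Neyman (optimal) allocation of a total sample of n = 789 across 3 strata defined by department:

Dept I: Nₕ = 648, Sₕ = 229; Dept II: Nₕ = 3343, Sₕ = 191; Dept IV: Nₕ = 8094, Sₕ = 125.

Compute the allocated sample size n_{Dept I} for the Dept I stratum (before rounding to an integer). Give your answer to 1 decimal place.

Neyman allocation: nₕ = n·NₕSₕ / Σⱼ NⱼSⱼ.
Σ NⱼSⱼ = 648·229 + 3343·191 + 8094·125 = 1.798655 × 10^6.
n_{Dept I} = 789·648·229 / (1.798655 × 10^6) = 65.1.

65.1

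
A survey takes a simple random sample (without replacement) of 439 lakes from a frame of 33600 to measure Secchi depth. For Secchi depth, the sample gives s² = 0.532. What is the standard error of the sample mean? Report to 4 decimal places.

0.0346

Under SRS without replacement, Var(ȳ) = (1 − f)·s²/n with f = n/N = 439/33600 = 0.01306548.
Var(ȳ) = (1 − 0.01306548)·0.532/439 = 0.98693452·0.0012118451 = 0.0011960118.
SE(ȳ) = √(0.0011960118) = 0.0346.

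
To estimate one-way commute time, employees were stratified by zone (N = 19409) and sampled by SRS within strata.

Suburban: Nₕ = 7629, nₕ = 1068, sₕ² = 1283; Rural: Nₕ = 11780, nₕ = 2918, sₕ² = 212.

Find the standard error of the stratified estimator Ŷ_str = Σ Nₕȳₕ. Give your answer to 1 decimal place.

Var(Ŷ_str) = Σₕ Nₕ²(1 − fₕ)sₕ²/nₕ.
Suburban: 7629²·(1 − 1068/7629)·1283/1068 = 6.0130256 × 10^7.
Rural: 11780²·(1 − 2918/11780)·212/2918 = 7.5845114 × 10^6.
Sum = 6.7714767 × 10^7.
SE = √(6.7714767 × 10^7) = 8228.9.

8228.9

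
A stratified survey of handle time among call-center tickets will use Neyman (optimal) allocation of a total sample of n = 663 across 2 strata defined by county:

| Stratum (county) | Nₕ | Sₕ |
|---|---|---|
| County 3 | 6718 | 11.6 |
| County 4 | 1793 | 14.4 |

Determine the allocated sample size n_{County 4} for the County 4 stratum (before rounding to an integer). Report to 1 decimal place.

Neyman allocation: nₕ = n·NₕSₕ / Σⱼ NⱼSⱼ.
Σ NⱼSⱼ = 6718·11.6 + 1793·14.4 = 103748.
n_{County 4} = 663·1793·14.4 / 103748 = 165.0.

165.0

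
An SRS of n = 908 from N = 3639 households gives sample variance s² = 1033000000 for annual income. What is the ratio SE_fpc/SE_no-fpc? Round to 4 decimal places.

0.8663

f = n/N = 908/3639 = 0.24951910.
SE_no-fpc = √(s²/n) = 1066.6139; SE_fpc = √((1−f)s²/n) = 924.01082.
Ratio = √(1−f) = 0.86630301.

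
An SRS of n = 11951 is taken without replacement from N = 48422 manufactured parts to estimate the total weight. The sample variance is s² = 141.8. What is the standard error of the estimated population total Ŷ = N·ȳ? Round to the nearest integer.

4578

Var(Ŷ) = N²·Var(ȳ) = N²·(1 − n/N)·s²/n.
f = 11951/48422 = 0.24680930; Var(ȳ) = 0.75319070·141.8/11951 = 0.0089366949.
Var(Ŷ) = 48422² · 0.0089366949 = 2.095378 × 10^7.
SE(Ŷ) = √(2.095378 × 10^7) = 4578.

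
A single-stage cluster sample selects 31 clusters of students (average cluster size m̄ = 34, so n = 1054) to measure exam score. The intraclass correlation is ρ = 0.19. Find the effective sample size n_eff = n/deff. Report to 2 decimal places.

deff = 1 + (34 − 1)·0.19 = 1 + 6.27 = 7.27.
n_eff = 1054 / 7.27 = 144.98.

144.98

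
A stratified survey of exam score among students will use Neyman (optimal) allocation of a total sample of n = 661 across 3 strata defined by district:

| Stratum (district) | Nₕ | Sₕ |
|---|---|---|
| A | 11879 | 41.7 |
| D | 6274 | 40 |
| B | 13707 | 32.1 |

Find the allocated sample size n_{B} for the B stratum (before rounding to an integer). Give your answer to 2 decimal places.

245.16

Neyman allocation: nₕ = n·NₕSₕ / Σⱼ NⱼSⱼ.
Σ NⱼSⱼ = 11879·41.7 + 6274·40 + 13707·32.1 = 1.186309 × 10^6.
n_{B} = 661·13707·32.1 / (1.186309 × 10^6) = 245.16.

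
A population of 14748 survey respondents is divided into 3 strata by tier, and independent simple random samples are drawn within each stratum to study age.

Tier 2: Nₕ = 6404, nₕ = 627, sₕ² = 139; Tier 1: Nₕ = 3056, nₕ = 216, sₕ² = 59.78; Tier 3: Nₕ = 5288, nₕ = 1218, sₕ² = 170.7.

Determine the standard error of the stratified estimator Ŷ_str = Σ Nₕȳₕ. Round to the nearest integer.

Var(Ŷ_str) = Σₕ Nₕ²(1 − fₕ)sₕ²/nₕ.
Tier 2: 6404²·(1 − 627/6404)·139/627 = 8.2016447 × 10^6.
Tier 1: 3056²·(1 − 216/3056)·59.78/216 = 2.4020047 × 10^6.
Tier 3: 5288²·(1 − 1218/5288)·170.7/1218 = 3.016283 × 10^6.
Sum = 1.3619932 × 10^7.
SE = √(1.3619932 × 10^7) = 3691.

3691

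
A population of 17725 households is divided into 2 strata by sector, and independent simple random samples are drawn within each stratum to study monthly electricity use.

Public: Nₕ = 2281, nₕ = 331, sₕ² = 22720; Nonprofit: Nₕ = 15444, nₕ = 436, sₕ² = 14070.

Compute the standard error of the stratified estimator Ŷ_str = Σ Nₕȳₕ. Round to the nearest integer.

88233

Var(Ŷ_str) = Σₕ Nₕ²(1 − fₕ)sₕ²/nₕ.
Public: 2281²·(1 − 331/2281)·22720/331 = 3.0530944 × 10^8.
Nonprofit: 15444²·(1 − 436/15444)·14070/436 = 7.4798041 × 10^9.
Sum = 7.7851135 × 10^9.
SE = √(7.7851135 × 10^9) = 88233.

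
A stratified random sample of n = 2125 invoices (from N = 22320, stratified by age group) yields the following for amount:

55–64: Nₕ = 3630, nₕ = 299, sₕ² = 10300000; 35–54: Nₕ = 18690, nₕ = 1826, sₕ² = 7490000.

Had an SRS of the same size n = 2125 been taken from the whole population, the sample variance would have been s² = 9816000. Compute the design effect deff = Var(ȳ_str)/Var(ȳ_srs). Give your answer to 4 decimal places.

0.8210

Var(ȳ_str) = Σ Wₕ²(1−fₕ)sₕ²/nₕ with Wₕ = Nₕ/22320:
  55–64: (3630/22320)²·(1−299/3630)·10300000/299 = 836.10133
  35–54: (18690/22320)²·(1−1826/18690)·7490000/1826 = 2595.1506
  → Var(ȳ_str) = 3431.2519.
Var(ȳ_srs) = (1 − 2125/22320)·9816000/2125 = 4179.5092.
deff = 3431.2519 / 4179.5092 = 0.8210.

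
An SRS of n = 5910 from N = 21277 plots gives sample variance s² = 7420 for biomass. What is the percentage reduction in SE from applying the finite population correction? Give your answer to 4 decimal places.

15.0156

f = n/N = 5910/21277 = 0.27776472.
SE_no-fpc = √(s²/n) = 1.1204906; SE_fpc = √((1−f)s²/n) = 0.9522425.
Ratio = √(1−f) = 0.84984427. Reduction = 100·(1 − 0.84984427) = 15.0156%.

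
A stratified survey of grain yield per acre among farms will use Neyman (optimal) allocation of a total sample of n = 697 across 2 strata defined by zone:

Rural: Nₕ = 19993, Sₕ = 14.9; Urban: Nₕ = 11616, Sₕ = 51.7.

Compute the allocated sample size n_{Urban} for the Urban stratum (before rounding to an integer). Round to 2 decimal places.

Neyman allocation: nₕ = n·NₕSₕ / Σⱼ NⱼSⱼ.
Σ NⱼSⱼ = 19993·14.9 + 11616·51.7 = 898442.9.
n_{Urban} = 697·11616·51.7 / 898442.9 = 465.90.

465.90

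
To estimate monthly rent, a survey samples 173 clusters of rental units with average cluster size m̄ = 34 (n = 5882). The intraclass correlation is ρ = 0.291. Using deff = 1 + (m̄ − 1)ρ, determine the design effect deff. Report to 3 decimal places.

deff = 1 + (34 − 1)·0.291 = 1 + 9.603 = 10.603.

10.603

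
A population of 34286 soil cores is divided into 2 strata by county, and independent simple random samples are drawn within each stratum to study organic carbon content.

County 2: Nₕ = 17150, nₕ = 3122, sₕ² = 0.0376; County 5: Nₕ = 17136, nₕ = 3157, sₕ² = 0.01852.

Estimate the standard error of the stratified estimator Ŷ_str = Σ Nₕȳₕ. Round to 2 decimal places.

65.59

Var(Ŷ_str) = Σₕ Nₕ²(1 − fₕ)sₕ²/nₕ.
County 2: 17150²·(1 − 3122/17150)·0.0376/3122 = 2897.4425.
County 5: 17136²·(1 − 3157/17136)·0.01852/3157 = 1405.2447.
Sum = 4302.6872.
SE = √(4302.6872) = 65.59.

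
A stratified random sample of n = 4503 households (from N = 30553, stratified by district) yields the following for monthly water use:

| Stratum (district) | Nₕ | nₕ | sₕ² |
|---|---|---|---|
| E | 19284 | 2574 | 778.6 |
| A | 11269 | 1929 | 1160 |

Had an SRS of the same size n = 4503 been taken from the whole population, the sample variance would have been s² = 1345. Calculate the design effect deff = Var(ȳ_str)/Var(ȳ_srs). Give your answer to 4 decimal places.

0.6763

Var(ȳ_str) = Σ Wₕ²(1−fₕ)sₕ²/nₕ with Wₕ = Nₕ/30553:
  E: (19284/30553)²·(1−2574/19284)·778.6/2574 = 0.10441712
  A: (11269/30553)²·(1−1929/11269)·1160/1929 = 0.067803216
  → Var(ȳ_str) = 0.17222034.
Var(ȳ_srs) = (1 − 4503/30553)·1345/4503 = 0.2546679.
deff = 0.17222034 / 0.2546679 = 0.6763.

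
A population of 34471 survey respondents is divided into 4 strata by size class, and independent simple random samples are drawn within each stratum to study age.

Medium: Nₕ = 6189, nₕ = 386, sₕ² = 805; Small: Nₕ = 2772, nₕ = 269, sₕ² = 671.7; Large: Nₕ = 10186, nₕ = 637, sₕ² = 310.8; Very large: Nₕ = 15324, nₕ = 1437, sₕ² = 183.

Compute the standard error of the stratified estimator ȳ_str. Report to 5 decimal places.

0.37465

Var(ȳ_str) = Σₕ Wₕ²(1 − fₕ)sₕ²/nₕ with Wₕ = Nₕ/N, N = 34471.
Medium: Wₕ = 0.17954222; term = 0.17954222²·(1 − 0.06236872)·805/386 = 0.063033854.
Small: Wₕ = 0.08041542; term = 0.08041542²·(1 − 0.09704185)·671.7/269 = 0.014580398.
Large: Wₕ = 0.29549476; term = 0.29549476²·(1 − 0.06253682)·310.8/637 = 0.039938834.
Very large: Wₕ = 0.44454759; term = 0.44454759²·(1 − 0.09377447)·183/1437 = 0.022806946.
Sum = 0.14036003.
SE = √(0.14036003) = 0.37465.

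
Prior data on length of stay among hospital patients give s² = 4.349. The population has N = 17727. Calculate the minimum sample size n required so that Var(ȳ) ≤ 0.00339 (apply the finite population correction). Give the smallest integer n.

1197

Without fpc, n₀ = s²/D = 4.349/0.00339 = 1282.8909.
With fpc, (1 − n/N)·s²/n ≤ D requires n ≥ n₀/(1 + n₀/N) = 1282.8909/(1 + 1282.8909/17727) = 1196.3144.
Rounding up, n = 1197.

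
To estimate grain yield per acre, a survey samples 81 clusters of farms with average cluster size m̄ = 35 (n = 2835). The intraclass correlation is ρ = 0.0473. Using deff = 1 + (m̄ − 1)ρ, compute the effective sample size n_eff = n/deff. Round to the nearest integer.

1087

deff = 1 + (35 − 1)·0.0473 = 1 + 1.6082 = 2.6082.
n_eff = 2835 / 2.6082 = 1087.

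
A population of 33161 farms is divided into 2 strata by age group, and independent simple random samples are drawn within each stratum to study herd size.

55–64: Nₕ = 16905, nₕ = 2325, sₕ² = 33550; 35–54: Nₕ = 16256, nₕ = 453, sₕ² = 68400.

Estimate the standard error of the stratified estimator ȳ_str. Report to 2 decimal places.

6.21

Var(ȳ_str) = Σₕ Wₕ²(1 − fₕ)sₕ²/nₕ with Wₕ = Nₕ/N, N = 33161.
55–64: Wₕ = 0.50978559; term = 0.50978559²·(1 − 0.13753327)·33550/2325 = 3.2343501.
35–54: Wₕ = 0.49021441; term = 0.49021441²·(1 − 0.02786663)·68400/453 = 35.274096.
Sum = 38.508446.
SE = √(38.508446) = 6.21.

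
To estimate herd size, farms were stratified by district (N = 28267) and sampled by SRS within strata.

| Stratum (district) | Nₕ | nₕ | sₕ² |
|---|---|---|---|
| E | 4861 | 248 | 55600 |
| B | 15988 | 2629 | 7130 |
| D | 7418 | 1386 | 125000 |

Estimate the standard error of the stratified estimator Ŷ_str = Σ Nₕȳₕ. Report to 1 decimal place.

98193.7

Var(Ŷ_str) = Σₕ Nₕ²(1 − fₕ)sₕ²/nₕ.
E: 4861²·(1 − 248/4861)·55600/248 = 5.0272697 × 10^9.
B: 15988²·(1 − 2629/15988)·7130/2629 = 5.7925132 × 10^8.
D: 7418²·(1 − 1386/7418)·125000/1386 = 4.0354776 × 10^9.
Sum = 9.6419986 × 10^9.
SE = √(9.6419986 × 10^9) = 98193.7.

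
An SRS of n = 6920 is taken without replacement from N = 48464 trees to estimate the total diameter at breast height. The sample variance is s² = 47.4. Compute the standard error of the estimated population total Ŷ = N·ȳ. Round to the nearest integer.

3714

Var(Ŷ) = N²·Var(ȳ) = N²·(1 − n/N)·s²/n.
f = 6920/48464 = 0.14278640; Var(ȳ) = 0.85721360·47.4/6920 = 0.0058716654.
Var(Ŷ) = 48464² · 0.0058716654 = 1.3791129 × 10^7.
SE(Ŷ) = √(1.3791129 × 10^7) = 3714.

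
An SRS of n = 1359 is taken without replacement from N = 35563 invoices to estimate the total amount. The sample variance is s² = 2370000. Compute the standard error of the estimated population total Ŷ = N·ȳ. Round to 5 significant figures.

1.4565 × 10^6

Var(Ŷ) = N²·Var(ȳ) = N²·(1 − n/N)·s²/n.
f = 1359/35563 = 0.03821387; Var(ȳ) = 0.96178613·2370000/1359 = 1677.2871.
Var(Ŷ) = 35563² · 1677.2871 = 2.1213102 × 10^12.
SE(Ŷ) = √(2.1213102 × 10^12) = 1.4565 × 10^6.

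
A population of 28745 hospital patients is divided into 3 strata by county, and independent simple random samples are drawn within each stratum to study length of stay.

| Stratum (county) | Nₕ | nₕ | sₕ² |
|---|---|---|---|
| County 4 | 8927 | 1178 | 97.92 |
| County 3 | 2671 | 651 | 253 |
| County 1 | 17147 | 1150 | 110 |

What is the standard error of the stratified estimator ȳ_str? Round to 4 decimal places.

Var(ȳ_str) = Σₕ Wₕ²(1 − fₕ)sₕ²/nₕ with Wₕ = Nₕ/N, N = 28745.
County 4: Wₕ = 0.31055836; term = 0.31055836²·(1 − 0.13195922)·97.92/1178 = 0.0069590937.
County 3: Wₕ = 0.09292051; term = 0.09292051²·(1 − 0.24372894)·253/651 = 0.0025376993.
County 1: Wₕ = 0.59652113; term = 0.59652113²·(1 − 0.06706713)·110/1150 = 0.031753888.
Sum = 0.041250681.
SE = √(0.041250681) = 0.2031.

0.2031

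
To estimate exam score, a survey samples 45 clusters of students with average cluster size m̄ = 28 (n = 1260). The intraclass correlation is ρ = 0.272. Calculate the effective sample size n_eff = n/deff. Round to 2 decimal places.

151.01

deff = 1 + (28 − 1)·0.272 = 1 + 7.344 = 8.344.
n_eff = 1260 / 8.344 = 151.01.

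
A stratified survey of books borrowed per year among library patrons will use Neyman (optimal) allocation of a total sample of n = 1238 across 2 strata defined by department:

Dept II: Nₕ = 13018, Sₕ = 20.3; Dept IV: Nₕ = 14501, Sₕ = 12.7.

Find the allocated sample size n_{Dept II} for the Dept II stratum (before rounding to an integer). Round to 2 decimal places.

Neyman allocation: nₕ = n·NₕSₕ / Σⱼ NⱼSⱼ.
Σ NⱼSⱼ = 13018·20.3 + 14501·12.7 = 448428.1.
n_{Dept II} = 1238·13018·20.3 / 448428.1 = 729.57.

729.57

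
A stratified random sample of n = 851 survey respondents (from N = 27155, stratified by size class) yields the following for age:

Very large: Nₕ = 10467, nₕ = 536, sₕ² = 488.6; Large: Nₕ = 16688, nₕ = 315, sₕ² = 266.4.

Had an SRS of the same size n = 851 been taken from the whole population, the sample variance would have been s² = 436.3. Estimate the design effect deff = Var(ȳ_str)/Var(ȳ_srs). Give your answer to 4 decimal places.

0.8897

Var(ȳ_str) = Σ Wₕ²(1−fₕ)sₕ²/nₕ with Wₕ = Nₕ/27155:
  Very large: (10467/27155)²·(1−536/10467)·488.6/536 = 0.12850034
  Large: (16688/27155)²·(1−315/16688)·266.4/315 = 0.31336941
  → Var(ȳ_str) = 0.44186975.
Var(ȳ_srs) = (1 − 851/27155)·436.3/851 = 0.49662393.
deff = 0.44186975 / 0.49662393 = 0.8897.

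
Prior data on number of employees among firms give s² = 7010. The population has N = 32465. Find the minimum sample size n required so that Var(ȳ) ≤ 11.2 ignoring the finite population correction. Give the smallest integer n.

Without fpc, n₀ = s²/D = 7010/11.2 = 625.8929.
Rounding up, n = 626.

626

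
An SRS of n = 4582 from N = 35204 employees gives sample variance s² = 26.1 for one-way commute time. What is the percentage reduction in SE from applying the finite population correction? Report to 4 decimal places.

6.7346

f = n/N = 4582/35204 = 0.13015566.
SE_no-fpc = √(s²/n) = 0.075473191; SE_fpc = √((1−f)s²/n) = 0.070390408.
Ratio = √(1−f) = 0.93265446. Reduction = 100·(1 − 0.93265446) = 6.7346%.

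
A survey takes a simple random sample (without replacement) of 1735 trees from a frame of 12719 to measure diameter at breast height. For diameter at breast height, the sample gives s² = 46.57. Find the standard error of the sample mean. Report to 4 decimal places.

0.1522

Under SRS without replacement, Var(ȳ) = (1 − f)·s²/n with f = n/N = 1735/12719 = 0.13641010.
Var(ȳ) = (1 − 0.13641010)·46.57/1735 = 0.86358990·0.026841499 = 0.023180047.
SE(ȳ) = √(0.023180047) = 0.1522.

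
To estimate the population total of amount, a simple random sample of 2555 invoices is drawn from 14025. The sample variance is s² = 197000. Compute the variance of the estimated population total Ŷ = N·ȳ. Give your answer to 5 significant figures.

1.2403 × 10^10

Var(Ŷ) = N²·Var(ȳ) = N²·(1 − n/N)·s²/n.
f = 2555/14025 = 0.18217469; Var(ȳ) = 0.81782531·197000/2555 = 63.057372.
Var(Ŷ) = 14025² · 63.057372 = 1.2403424 × 10^10.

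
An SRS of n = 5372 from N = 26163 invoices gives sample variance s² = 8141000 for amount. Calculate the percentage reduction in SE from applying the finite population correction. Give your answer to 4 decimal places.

10.8556

f = n/N = 5372/26163 = 0.20532814.
SE_no-fpc = √(s²/n) = 38.928787; SE_fpc = √((1−f)s²/n) = 34.702822.
Ratio = √(1−f) = 0.89144370. Reduction = 100·(1 − 0.89144370) = 10.8556%.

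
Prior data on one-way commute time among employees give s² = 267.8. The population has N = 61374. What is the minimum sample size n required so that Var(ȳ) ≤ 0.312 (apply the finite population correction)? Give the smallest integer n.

847

Without fpc, n₀ = s²/D = 267.8/0.312 = 858.3333.
With fpc, (1 − n/N)·s²/n ≤ D requires n ≥ n₀/(1 + n₀/N) = 858.3333/(1 + 858.3333/61374) = 846.4948.
Rounding up, n = 847.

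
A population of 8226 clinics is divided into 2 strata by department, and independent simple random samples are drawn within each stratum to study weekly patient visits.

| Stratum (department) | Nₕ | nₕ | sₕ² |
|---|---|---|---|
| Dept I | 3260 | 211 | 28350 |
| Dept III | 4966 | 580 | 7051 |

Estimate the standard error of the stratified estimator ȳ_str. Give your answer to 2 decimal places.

Var(ȳ_str) = Σₕ Wₕ²(1 − fₕ)sₕ²/nₕ with Wₕ = Nₕ/N, N = 8226.
Dept I: Wₕ = 0.39630440; term = 0.39630440²·(1 − 0.06472393)·28350/211 = 19.736413.
Dept III: Wₕ = 0.60369560; term = 0.60369560²·(1 − 0.11679420)·7051/580 = 3.9130974.
Sum = 23.64951.
SE = √(23.64951) = 4.86.

4.86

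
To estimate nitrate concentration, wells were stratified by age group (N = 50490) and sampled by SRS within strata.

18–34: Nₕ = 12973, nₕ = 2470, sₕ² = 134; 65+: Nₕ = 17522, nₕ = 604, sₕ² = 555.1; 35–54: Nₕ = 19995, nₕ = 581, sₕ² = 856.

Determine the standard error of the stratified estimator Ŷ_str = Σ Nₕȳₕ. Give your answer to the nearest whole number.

29185

Var(Ŷ_str) = Σₕ Nₕ²(1 − fₕ)sₕ²/nₕ.
18–34: 12973²·(1 − 2470/12973)·134/2470 = 7.3919944 × 10^6.
65+: 17522²·(1 − 604/17522)·555.1/604 = 2.7243756 × 10^8.
35–54: 19995²·(1 − 581/19995)·856/581 = 5.719184 × 10^8.
Sum = 8.5174795 × 10^8.
SE = √(8.5174795 × 10^8) = 29185.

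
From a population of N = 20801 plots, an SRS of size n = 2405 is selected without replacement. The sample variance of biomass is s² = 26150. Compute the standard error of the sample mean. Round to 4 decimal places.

3.1010

Under SRS without replacement, Var(ȳ) = (1 − f)·s²/n with f = n/N = 2405/20801 = 0.11561944.
Var(ȳ) = (1 − 0.11561944)·26150/2405 = 0.88438056·10.873181 = 9.6160298.
SE(ȳ) = √(9.6160298) = 3.1010.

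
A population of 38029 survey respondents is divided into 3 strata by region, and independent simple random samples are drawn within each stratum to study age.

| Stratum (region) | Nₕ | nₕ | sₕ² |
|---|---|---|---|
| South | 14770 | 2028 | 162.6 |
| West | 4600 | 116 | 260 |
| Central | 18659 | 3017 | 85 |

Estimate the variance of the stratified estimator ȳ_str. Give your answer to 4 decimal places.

Var(ȳ_str) = Σₕ Wₕ²(1 − fₕ)sₕ²/nₕ with Wₕ = Nₕ/N, N = 38029.
South: Wₕ = 0.38838781; term = 0.38838781²·(1 − 0.13730535)·162.6/2028 = 0.010433761.
West: Wₕ = 0.12096032; term = 0.12096032²·(1 − 0.02521739)·260/116 = 0.031967523.
Central: Wₕ = 0.49065187; term = 0.49065187²·(1 − 0.16169141)·85/3017 = 0.0056858376.
Sum = 0.048087122.

0.0481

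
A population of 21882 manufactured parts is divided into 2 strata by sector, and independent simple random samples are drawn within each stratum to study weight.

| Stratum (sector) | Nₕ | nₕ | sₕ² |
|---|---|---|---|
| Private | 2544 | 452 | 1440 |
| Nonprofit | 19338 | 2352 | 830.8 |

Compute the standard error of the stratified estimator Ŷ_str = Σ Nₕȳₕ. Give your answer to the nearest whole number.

11532

Var(Ŷ_str) = Σₕ Nₕ²(1 − fₕ)sₕ²/nₕ.
Private: 2544²·(1 − 452/2544)·1440/452 = 1.6955197 × 10^7.
Nonprofit: 19338²·(1 − 2352/19338)·830.8/2352 = 1.1602774 × 10^8.
Sum = 1.3298294 × 10^8.
SE = √(1.3298294 × 10^8) = 11532.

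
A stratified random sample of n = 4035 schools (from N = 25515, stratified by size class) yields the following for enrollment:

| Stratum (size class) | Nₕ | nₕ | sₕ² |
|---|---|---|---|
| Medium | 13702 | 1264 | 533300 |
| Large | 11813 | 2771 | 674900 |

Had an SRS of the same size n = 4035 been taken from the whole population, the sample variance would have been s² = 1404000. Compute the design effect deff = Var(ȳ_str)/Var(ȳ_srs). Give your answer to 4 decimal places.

0.5135

Var(ȳ_str) = Σ Wₕ²(1−fₕ)sₕ²/nₕ with Wₕ = Nₕ/25515:
  Medium: (13702/25515)²·(1−1264/13702)·533300/1264 = 110.45055
  Large: (11813/25515)²·(1−2771/11813)·674900/2771 = 39.961011
  → Var(ȳ_str) = 150.41156.
Var(ȳ_srs) = (1 − 4035/25515)·1404000/4035 = 292.92894.
deff = 150.41156 / 292.92894 = 0.5135.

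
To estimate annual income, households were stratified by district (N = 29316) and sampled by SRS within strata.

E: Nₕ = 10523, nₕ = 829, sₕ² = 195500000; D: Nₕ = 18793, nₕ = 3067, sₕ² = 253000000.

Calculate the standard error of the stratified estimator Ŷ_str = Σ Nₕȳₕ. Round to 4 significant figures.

6.960 × 10^6

Var(Ŷ_str) = Σₕ Nₕ²(1 − fₕ)sₕ²/nₕ.
E: 10523²·(1 − 829/10523)·195500000/829 = 2.4056632 × 10^13.
D: 18793²·(1 − 3067/18793)·253000000/3067 = 2.4379294 × 10^13.
Sum = 4.8435926 × 10^13.
SE = √(4.8435926 × 10^13) = 6.960 × 10^6.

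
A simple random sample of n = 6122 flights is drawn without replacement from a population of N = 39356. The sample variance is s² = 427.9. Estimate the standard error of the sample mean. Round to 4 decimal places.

0.2429

Under SRS without replacement, Var(ȳ) = (1 − f)·s²/n with f = n/N = 6122/39356 = 0.15555443.
Var(ȳ) = (1 − 0.15555443)·427.9/6122 = 0.84444557·0.069895459 = 0.059022911.
SE(ȳ) = √(0.059022911) = 0.2429.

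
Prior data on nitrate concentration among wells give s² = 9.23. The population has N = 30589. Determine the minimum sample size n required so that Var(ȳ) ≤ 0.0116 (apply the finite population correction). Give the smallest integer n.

Without fpc, n₀ = s²/D = 9.23/0.0116 = 795.6897.
With fpc, (1 − n/N)·s²/n ≤ D requires n ≥ n₀/(1 + n₀/N) = 795.6897/(1 + 795.6897/30589) = 775.5167.
Rounding up, n = 776.

776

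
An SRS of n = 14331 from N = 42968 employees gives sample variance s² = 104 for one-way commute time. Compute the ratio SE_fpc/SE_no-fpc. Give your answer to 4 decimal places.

0.8164

f = n/N = 14331/42968 = 0.33352728.
SE_no-fpc = √(s²/n) = 0.085188; SE_fpc = √((1−f)s²/n) = 0.069545593.
Ratio = √(1−f) = 0.81637781.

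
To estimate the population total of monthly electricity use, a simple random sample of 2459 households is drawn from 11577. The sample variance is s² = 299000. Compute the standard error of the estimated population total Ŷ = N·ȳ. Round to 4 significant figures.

113300

Var(Ŷ) = N²·Var(ȳ) = N²·(1 − n/N)·s²/n.
f = 2459/11577 = 0.21240390; Var(ȳ) = 0.78759610·299000/2459 = 95.767073.
Var(Ŷ) = 11577² · 95.767073 = 1.2835367 × 10^10.
SE(Ŷ) = √(1.2835367 × 10^10) = 113300.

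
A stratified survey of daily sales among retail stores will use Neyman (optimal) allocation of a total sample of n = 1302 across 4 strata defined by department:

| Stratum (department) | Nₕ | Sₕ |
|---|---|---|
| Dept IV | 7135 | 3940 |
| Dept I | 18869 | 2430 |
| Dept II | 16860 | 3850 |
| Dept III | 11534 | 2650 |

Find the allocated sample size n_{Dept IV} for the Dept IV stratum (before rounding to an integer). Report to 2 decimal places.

216.02

Neyman allocation: nₕ = n·NₕSₕ / Σⱼ NⱼSⱼ.
Σ NⱼSⱼ = 7135·3940 + 18869·2430 + 16860·3850 + 11534·2650 = 1.6943967 × 10^8.
n_{Dept IV} = 1302·7135·3940 / (1.6943967 × 10^8) = 216.02.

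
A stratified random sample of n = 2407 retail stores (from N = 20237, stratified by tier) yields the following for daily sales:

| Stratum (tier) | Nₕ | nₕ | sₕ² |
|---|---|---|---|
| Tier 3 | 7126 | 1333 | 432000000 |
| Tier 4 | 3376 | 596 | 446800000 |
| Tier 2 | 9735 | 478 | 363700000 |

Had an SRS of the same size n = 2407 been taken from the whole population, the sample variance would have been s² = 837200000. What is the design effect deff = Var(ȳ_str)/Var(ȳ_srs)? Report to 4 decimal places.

0.7090

Var(ȳ_str) = Σ Wₕ²(1−fₕ)sₕ²/nₕ with Wₕ = Nₕ/20237:
  Tier 3: (7126/20237)²·(1−1333/7126)·432000000/1333 = 32667.107
  Tier 4: (3376/20237)²·(1−596/3376)·446800000/596 = 17179.949
  Tier 2: (9735/20237)²·(1−478/9735)·363700000/478 = 167428.49
  → Var(ȳ_str) = 217275.55.
Var(ȳ_srs) = (1 − 2407/20237)·837200000/2407 = 306449.09.
deff = 217275.55 / 306449.09 = 0.7090.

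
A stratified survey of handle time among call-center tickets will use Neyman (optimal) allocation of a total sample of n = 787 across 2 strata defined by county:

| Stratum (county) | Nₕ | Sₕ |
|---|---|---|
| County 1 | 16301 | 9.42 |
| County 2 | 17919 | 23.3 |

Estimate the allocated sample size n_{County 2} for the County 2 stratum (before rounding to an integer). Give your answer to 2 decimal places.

Neyman allocation: nₕ = n·NₕSₕ / Σⱼ NⱼSⱼ.
Σ NⱼSⱼ = 16301·9.42 + 17919·23.3 = 571068.12.
n_{County 2} = 787·17919·23.3 / 571068.12 = 575.38.

575.38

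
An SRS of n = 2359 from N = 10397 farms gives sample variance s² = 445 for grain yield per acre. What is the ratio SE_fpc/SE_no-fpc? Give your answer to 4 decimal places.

0.8793

f = n/N = 2359/10397 = 0.22689237.
SE_no-fpc = √(s²/n) = 0.43432621; SE_fpc = √((1−f)s²/n) = 0.381888.
Ratio = √(1−f) = 0.87926539.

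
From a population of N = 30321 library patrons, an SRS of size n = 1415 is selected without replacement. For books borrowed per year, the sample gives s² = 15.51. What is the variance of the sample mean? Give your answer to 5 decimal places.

Under SRS without replacement, Var(ȳ) = (1 − f)·s²/n with f = n/N = 1415/30321 = 0.04666733.
Var(ȳ) = (1 − 0.04666733)·15.51/1415 = 0.95333267·0.010961131 = 0.010449604.

0.01045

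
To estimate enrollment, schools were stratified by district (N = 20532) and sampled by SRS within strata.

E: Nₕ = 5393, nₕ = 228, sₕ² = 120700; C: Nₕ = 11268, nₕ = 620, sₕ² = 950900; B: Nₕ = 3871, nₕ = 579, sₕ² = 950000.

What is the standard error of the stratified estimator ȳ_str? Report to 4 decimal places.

22.8274

Var(ȳ_str) = Σₕ Wₕ²(1 − fₕ)sₕ²/nₕ with Wₕ = Nₕ/N, N = 20532.
E: Wₕ = 0.26266316; term = 0.26266316²·(1 − 0.04227703)·120700/228 = 34.979263.
C: Wₕ = 0.54880187; term = 0.54880187²·(1 − 0.05502307)·950900/620 = 436.51134.
B: Wₕ = 0.18853497; term = 0.18853497²·(1 − 0.14957375)·950000/579 = 49.598156.
Sum = 521.08876.
SE = √(521.08876) = 22.8274.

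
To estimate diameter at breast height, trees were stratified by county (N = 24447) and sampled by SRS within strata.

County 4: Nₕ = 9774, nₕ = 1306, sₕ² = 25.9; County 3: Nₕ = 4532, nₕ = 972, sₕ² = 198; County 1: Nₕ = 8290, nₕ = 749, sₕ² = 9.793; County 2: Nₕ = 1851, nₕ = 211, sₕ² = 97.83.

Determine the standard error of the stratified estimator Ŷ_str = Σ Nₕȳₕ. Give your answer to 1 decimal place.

Var(Ŷ_str) = Σₕ Nₕ²(1 − fₕ)sₕ²/nₕ.
County 4: 9774²·(1 − 1306/9774)·25.9/1306 = 1.6413824 × 10^6.
County 3: 4532²·(1 − 972/4532)·198/972 = 3.2865393 × 10^6.
County 1: 8290²·(1 − 749/8290)·9.793/749 = 817367.58.
County 2: 1851²·(1 − 211/1851)·97.83/211 = 1.4074723 × 10^6.
Sum = 7.1527616 × 10^6.
SE = √(7.1527616 × 10^6) = 2674.5.

2674.5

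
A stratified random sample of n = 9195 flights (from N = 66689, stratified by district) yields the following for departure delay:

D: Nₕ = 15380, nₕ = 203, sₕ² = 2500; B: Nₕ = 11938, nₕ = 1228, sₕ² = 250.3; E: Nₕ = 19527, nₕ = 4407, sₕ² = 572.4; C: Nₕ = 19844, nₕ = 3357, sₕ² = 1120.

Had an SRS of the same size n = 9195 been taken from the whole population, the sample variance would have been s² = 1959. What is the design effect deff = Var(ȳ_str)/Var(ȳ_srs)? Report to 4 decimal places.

3.7315

Var(ȳ_str) = Σ Wₕ²(1−fₕ)sₕ²/nₕ with Wₕ = Nₕ/66689:
  D: (15380/66689)²·(1−203/15380)·2500/203 = 0.646365
  B: (11938/66689)²·(1−1228/11938)·250.3/1228 = 0.0058596964
  E: (19527/66689)²·(1−4407/19527)·572.4/4407 = 0.0086225452
  C: (19844/66689)²·(1−3357/19844)·1120/3357 = 0.024543084
  → Var(ȳ_str) = 0.68539033.
Var(ȳ_srs) = (1 − 9195/66689)·1959/9195 = 0.18367541.
deff = 0.68539033 / 0.18367541 = 3.7315.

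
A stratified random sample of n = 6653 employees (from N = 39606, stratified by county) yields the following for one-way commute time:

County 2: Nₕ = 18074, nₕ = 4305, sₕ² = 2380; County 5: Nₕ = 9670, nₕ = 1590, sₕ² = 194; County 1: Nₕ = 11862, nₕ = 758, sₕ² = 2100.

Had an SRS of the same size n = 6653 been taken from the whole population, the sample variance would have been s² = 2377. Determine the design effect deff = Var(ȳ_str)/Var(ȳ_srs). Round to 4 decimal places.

1.0981

Var(ȳ_str) = Σ Wₕ²(1−fₕ)sₕ²/nₕ with Wₕ = Nₕ/39606:
  County 2: (18074/39606)²·(1−4305/18074)·2380/4305 = 0.08770786
  County 5: (9670/39606)²·(1−1590/9670)·194/1590 = 0.0060774371
  County 1: (11862/39606)²·(1−758/11862)·2100/758 = 0.23262988
  → Var(ȳ_str) = 0.32641518.
Var(ȳ_srs) = (1 − 6653/39606)·2377/6653 = 0.29726627.
deff = 0.32641518 / 0.29726627 = 1.0981.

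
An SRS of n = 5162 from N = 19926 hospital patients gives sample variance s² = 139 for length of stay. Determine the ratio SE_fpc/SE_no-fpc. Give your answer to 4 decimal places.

0.8608

f = n/N = 5162/19926 = 0.25905852.
SE_no-fpc = √(s²/n) = 0.16409615; SE_fpc = √((1−f)s²/n) = 0.14125062.
Ratio = √(1−f) = 0.86077958.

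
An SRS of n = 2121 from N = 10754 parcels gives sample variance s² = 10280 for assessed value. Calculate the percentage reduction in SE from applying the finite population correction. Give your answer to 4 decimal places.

f = n/N = 2121/10754 = 0.19722894.
SE_no-fpc = √(s²/n) = 2.2015382; SE_fpc = √((1−f)s²/n) = 1.972523.
Ratio = √(1−f) = 0.89597492. Reduction = 100·(1 − 0.89597492) = 10.4025%.

10.4025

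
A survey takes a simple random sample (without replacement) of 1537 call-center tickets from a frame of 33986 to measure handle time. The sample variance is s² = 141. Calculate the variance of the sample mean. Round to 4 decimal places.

Under SRS without replacement, Var(ȳ) = (1 − f)·s²/n with f = n/N = 1537/33986 = 0.04522450.
Var(ȳ) = (1 − 0.04522450)·141/1537 = 0.95477550·0.09173715 = 0.087588383.

0.0876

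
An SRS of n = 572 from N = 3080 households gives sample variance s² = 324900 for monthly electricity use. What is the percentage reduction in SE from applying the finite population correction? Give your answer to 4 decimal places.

9.7622

f = n/N = 572/3080 = 0.18571429.
SE_no-fpc = √(s²/n) = 23.832897; SE_fpc = √((1−f)s²/n) = 21.506278.
Ratio = √(1−f) = 0.90237781. Reduction = 100·(1 − 0.90237781) = 9.7622%.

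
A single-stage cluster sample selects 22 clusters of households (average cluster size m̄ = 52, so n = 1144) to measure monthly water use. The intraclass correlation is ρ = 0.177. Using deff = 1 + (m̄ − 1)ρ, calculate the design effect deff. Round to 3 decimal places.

10.027

deff = 1 + (52 − 1)·0.177 = 1 + 9.027 = 10.027.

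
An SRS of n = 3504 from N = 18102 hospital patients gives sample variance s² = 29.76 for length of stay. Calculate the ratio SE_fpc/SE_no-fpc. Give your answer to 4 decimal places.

0.8980

f = n/N = 3504/18102 = 0.19356977.
SE_no-fpc = √(s²/n) = 0.092158291; SE_fpc = √((1−f)s²/n) = 0.082759492.
Ratio = √(1−f) = 0.89801460.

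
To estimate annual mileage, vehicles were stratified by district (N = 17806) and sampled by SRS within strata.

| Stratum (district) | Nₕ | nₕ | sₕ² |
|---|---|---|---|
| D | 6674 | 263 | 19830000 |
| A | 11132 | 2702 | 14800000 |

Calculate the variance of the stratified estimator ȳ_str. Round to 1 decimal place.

11796.5

Var(ȳ_str) = Σₕ Wₕ²(1 − fₕ)sₕ²/nₕ with Wₕ = Nₕ/N, N = 17806.
D: Wₕ = 0.37481748; term = 0.37481748²·(1 − 0.03940665)·19830000/263 = 10175.276.
A: Wₕ = 0.62518252; term = 0.62518252²·(1 − 0.24272368)·14800000/2702 = 1621.2292.
Sum = 11796.505.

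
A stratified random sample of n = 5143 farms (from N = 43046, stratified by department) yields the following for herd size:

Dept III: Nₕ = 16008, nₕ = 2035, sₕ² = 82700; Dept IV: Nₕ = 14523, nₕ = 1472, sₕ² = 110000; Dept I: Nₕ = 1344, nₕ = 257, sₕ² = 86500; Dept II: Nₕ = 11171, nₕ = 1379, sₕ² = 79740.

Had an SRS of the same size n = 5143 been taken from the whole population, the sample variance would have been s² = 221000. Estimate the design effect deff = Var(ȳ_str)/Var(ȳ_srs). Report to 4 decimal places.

0.4289

Var(ȳ_str) = Σ Wₕ²(1−fₕ)sₕ²/nₕ with Wₕ = Nₕ/43046:
  Dept III: (16008/43046)²·(1−2035/16008)·82700/2035 = 4.905714
  Dept IV: (14523/43046)²·(1−1472/14523)·110000/1472 = 7.6439775
  Dept I: (1344/43046)²·(1−257/1344)·86500/257 = 0.26536656
  Dept II: (11171/43046)²·(1−1379/11171)·79740/1379 = 3.4135779
  → Var(ȳ_str) = 16.228636.
Var(ȳ_srs) = (1 − 5143/43046)·221000/5143 = 37.836986.
deff = 16.228636 / 37.836986 = 0.4289.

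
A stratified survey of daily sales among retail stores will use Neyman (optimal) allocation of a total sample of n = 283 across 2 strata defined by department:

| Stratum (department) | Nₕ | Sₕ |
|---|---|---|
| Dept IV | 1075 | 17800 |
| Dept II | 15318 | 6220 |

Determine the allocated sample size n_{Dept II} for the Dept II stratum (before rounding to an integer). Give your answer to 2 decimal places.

Neyman allocation: nₕ = n·NₕSₕ / Σⱼ NⱼSⱼ.
Σ NⱼSⱼ = 1075·17800 + 15318·6220 = 1.1441296 × 10^8.
n_{Dept II} = 283·15318·6220 / (1.1441296 × 10^8) = 235.67.

235.67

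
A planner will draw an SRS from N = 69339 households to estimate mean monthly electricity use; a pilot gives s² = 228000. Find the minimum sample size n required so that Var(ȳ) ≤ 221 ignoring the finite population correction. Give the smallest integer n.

1032

Without fpc, n₀ = s²/D = 228000/221 = 1031.6742.
Rounding up, n = 1032.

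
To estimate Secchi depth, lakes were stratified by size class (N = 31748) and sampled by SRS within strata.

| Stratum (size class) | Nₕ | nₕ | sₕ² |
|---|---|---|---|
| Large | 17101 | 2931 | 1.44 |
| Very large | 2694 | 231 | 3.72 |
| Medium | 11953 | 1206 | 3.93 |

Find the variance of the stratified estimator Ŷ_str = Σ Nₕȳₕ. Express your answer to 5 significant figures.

Var(Ŷ_str) = Σₕ Nₕ²(1 − fₕ)sₕ²/nₕ.
Large: 17101²·(1 − 2931/17101)·1.44/2931 = 119052.37.
Very large: 2694²·(1 − 231/2694)·3.72/231 = 106854.54.
Medium: 11953²·(1 − 1206/11953)·3.93/1206 = 418609.82.
Sum = 644516.73.

644520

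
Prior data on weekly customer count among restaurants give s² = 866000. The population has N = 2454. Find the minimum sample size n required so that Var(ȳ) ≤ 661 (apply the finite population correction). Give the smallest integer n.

Without fpc, n₀ = s²/D = 866000/661 = 1310.1362.
With fpc, (1 − n/N)·s²/n ≤ D requires n ≥ n₀/(1 + n₀/N) = 1310.1362/(1 + 1310.1362/2454) = 854.1333.
Rounding up, n = 855.

855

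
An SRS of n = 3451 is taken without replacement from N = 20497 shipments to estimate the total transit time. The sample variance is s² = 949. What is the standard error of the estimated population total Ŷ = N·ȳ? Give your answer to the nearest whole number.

Var(Ŷ) = N²·Var(ȳ) = N²·(1 − n/N)·s²/n.
f = 3451/20497 = 0.16836610; Var(ȳ) = 0.83163390·949/3451 = 0.2286933.
Var(Ŷ) = 20497² · 0.2286933 = 9.6080232 × 10^7.
SE(Ŷ) = √(9.6080232 × 10^7) = 9802.

9802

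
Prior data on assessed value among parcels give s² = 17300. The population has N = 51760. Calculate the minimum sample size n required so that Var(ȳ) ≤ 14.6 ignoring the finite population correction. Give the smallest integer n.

Without fpc, n₀ = s²/D = 17300/14.6 = 1184.9315.
Rounding up, n = 1185.

1185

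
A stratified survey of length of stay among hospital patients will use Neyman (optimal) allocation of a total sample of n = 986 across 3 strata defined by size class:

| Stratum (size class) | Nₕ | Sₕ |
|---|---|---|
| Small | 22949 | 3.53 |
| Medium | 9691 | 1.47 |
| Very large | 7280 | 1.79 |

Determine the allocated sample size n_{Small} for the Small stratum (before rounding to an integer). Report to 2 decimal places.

Neyman allocation: nₕ = n·NₕSₕ / Σⱼ NⱼSⱼ.
Σ NⱼSⱼ = 22949·3.53 + 9691·1.47 + 7280·1.79 = 108286.94.
n_{Small} = 986·22949·3.53 / 108286.94 = 737.63.

737.63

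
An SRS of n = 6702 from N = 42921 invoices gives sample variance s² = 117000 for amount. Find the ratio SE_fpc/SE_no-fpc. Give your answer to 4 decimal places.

0.9186

f = n/N = 6702/42921 = 0.15614734.
SE_no-fpc = √(s²/n) = 4.1782144; SE_fpc = √((1−f)s²/n) = 3.8381684.
Ratio = √(1−f) = 0.91861453.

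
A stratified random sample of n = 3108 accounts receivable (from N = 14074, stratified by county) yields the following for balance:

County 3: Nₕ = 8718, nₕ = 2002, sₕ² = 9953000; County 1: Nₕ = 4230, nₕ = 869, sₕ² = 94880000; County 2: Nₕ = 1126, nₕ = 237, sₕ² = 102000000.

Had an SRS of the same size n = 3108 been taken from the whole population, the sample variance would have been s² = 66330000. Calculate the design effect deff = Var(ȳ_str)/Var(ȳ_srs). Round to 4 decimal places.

0.6904

Var(ȳ_str) = Σ Wₕ²(1−fₕ)sₕ²/nₕ with Wₕ = Nₕ/14074:
  County 3: (8718/14074)²·(1−2002/8718)·9953000/2002 = 1469.5433
  County 1: (4230/14074)²·(1−869/4230)·94880000/869 = 7836.6182
  County 2: (1126/14074)²·(1−237/1126)·102000000/237 = 2174.9881
  → Var(ȳ_str) = 11481.15.
Var(ȳ_srs) = (1 − 3108/14074)·66330000/3108 = 16628.753.
deff = 11481.15 / 16628.753 = 0.6904.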